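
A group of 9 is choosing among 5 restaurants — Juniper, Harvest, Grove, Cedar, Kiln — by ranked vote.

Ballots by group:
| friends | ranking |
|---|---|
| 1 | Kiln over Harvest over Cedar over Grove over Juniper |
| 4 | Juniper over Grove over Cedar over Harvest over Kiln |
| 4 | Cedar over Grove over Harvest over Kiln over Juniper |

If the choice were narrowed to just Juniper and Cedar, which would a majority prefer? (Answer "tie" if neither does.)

Cedar

Ballots ranking Juniper above Cedar: 4.
Ballots ranking Cedar above Juniper: 9 − 4 = 5.
Cedar wins the head-to-head 5–4.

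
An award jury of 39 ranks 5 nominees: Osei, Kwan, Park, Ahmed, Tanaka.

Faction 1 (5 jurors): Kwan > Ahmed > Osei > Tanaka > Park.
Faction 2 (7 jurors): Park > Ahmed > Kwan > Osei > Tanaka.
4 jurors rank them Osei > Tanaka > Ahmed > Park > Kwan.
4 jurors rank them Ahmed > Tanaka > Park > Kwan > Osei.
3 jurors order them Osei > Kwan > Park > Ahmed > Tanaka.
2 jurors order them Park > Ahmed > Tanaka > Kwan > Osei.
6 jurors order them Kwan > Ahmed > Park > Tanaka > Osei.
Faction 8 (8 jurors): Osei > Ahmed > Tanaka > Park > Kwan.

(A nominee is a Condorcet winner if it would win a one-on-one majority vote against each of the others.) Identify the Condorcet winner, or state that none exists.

Pairwise majorities:
Osei vs Kwan: Osei is ranked higher on 4+3+8 = 15 ballots, Kwan on 24. Kwan wins 24–15.
Osei vs Park: 5+4+3+8 = 20 for Osei, 19 for Park — Osei by 20–19.
Osei vs Ahmed: 15 to 24, Ahmed.
Osei vs Tanaka: Osei is ranked higher on 5+7+4+3+8 = 27 ballots, Tanaka on 12. Osei wins 27–12.
Kwan vs Park: 5+3+6 = 14 for Kwan, 25 for Park — Park by 25–14.
Kwan vs Ahmed: 14 to 25, Ahmed.
Kwan vs Tanaka: 21 to 18, Kwan.
Park vs Ahmed: Park preferred on 7+3+2 = 12 ballots; Ahmed wins 27–12.
Park vs Tanaka: 7+3+2+6 = 18 for Park, 21 for Tanaka — Tanaka by 21–18.
Ahmed vs Tanaka: Ahmed is ranked higher on 35 ballots, Tanaka on 4. Ahmed wins 35–4.
Only Ahmed has no losses; Ahmed is the Condorcet winner.

Ahmed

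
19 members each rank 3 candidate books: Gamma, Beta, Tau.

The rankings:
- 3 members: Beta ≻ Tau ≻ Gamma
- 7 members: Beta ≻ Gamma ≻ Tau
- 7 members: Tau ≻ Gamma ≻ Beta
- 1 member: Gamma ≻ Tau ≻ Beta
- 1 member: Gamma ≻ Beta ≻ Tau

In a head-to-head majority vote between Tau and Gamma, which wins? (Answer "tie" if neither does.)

Ballots ranking Tau above Gamma: 3 + 7 = 10.
Ballots ranking Gamma above Tau: 19 − 10 = 9.
Tau wins the head-to-head 10–9.

Tau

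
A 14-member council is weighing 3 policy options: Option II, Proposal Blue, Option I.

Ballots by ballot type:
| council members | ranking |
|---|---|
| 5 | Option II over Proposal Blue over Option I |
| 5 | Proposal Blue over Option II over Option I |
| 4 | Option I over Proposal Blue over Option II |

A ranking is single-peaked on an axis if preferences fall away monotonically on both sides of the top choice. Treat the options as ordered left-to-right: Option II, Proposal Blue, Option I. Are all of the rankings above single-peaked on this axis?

Axis positions: Option II=1, Proposal Blue=2, Option I=3.
Ballot type 1 (peak Option II at position 1): ranking walks positions 1-2-3, expanding outward from the peak — single-peaked.
Ballot type 2 (peak Proposal Blue at position 2): ranking walks positions 2-1-3, expanding outward from the peak — single-peaked.
Ballot type 3 (peak Option I at position 3): ranking walks positions 3-2-1, expanding outward from the peak — single-peaked.
Every ranking is single-peaked on this axis.

yes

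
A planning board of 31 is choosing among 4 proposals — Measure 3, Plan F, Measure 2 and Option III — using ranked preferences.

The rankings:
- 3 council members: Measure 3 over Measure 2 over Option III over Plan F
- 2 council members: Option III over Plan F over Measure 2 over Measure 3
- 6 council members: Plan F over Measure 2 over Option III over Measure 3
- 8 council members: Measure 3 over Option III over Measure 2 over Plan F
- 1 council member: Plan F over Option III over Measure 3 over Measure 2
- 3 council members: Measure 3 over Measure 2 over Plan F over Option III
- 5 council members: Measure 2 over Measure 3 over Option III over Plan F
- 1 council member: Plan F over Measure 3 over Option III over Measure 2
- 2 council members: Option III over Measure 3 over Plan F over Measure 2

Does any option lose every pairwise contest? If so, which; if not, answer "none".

Head-to-head results (31 council members):
Measure 3 vs Plan F: Measure 3 preferred on 3+8+3+5+2 = 21 ballots; Measure 3 wins 21–10.
Measure 3–Measure 2: Measure 3 18–13.
Measure 3 vs Option III: 20 to 11, Measure 3.
Plan F vs Measure 2: Measure 2, 19–12.
Plan F vs Option III: Option III, 20–11.
Measure 2–Option III: Measure 2 17–14.
Only Plan F has no wins; Plan F is the Condorcet loser.

Plan F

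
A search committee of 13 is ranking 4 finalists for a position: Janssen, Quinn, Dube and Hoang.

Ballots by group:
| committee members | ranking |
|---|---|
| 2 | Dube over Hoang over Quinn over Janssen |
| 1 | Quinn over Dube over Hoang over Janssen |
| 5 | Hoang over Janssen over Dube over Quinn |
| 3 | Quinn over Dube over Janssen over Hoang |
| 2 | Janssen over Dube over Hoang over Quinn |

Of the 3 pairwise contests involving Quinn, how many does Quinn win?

0

Quinn against each rival (13 committee members):
Quinn vs Janssen: Janssen, 7–6.
Quinn–Dube: Dube 9–4.
Quinn vs Hoang: 4 to 9, Hoang.
Quinn beats no one; loses to Janssen, Dube, Hoang — 0 pairwise wins.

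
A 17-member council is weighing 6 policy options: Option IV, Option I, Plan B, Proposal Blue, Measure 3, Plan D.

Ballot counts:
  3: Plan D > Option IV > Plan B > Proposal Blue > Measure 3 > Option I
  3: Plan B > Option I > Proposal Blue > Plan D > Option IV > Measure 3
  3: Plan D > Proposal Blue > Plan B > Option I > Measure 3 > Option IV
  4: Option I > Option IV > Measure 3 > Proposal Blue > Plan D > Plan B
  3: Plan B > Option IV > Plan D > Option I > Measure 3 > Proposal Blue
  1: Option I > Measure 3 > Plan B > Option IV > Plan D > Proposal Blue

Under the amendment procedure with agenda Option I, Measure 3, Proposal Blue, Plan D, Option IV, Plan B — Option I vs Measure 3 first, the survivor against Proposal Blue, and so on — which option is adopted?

Plan D

Round 1: Option I vs Measure 3 — 14–3, Option I advances.
Round 2: Option I vs Proposal Blue — 11–6, Option I advances.
Round 3: Option I vs Plan D — 8–9, Plan D advances.
Round 4: Plan D vs Option IV — 9–8, Plan D advances.
Round 5: Plan D vs Plan B — 10–7, Plan D advances.
The agenda winner is Plan D.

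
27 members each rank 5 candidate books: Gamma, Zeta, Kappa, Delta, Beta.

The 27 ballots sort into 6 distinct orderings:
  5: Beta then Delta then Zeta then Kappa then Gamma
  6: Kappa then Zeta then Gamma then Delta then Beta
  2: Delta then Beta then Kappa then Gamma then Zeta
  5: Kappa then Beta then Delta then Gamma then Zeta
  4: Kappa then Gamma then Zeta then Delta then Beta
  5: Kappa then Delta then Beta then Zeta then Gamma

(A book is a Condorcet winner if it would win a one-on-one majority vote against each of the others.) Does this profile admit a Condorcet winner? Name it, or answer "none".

Kappa

Pairwise majorities:
Gamma vs Zeta: Zeta wins 16–11.
Gamma vs Kappa: Kappa, 27–0.
Gamma vs Delta: Delta, 17–10.
Gamma vs Beta: Beta wins 17–10.
Zeta vs Kappa: Kappa, 22–5.
Zeta vs Delta: Delta, 17–10.
Zeta vs Beta: Beta wins 17–10.
Kappa–Delta: Kappa 20–7.
Kappa vs Beta: Kappa, 20–7.
Delta–Beta: Delta 17–10.
Kappa wins every pairwise contest, so Kappa is the Condorcet winner.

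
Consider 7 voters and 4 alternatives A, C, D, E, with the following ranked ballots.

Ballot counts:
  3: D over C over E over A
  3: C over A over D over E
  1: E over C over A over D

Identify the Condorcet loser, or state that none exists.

Head-to-head results (7 voters):
A vs C: A is ranked higher on 0 ballots, C on 7. C wins 7–0.
A vs D: A, 4–3.
A vs E: E, 4–3.
C vs D: C is ranked higher on 3+1 = 4 ballots, D on 3. C wins 4–3.
C vs E: C preferred on 3+3 = 6 ballots; C wins 6–1.
D vs E: D wins 6–1.
No alternative is winless: A beats D; C beats A; D beats E; E beats A. There is no Condorcet loser.

none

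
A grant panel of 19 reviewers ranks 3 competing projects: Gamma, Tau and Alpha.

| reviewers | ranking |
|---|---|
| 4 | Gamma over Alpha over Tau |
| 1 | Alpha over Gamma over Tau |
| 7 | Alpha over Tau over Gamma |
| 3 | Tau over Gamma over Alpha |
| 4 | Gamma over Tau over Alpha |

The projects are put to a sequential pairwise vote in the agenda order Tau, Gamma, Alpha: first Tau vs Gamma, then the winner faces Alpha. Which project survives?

Round 1: Tau vs Gamma — 10–9, Tau advances.
Round 2: Tau vs Alpha — 7–12, Alpha advances.
The agenda winner is Alpha.

Alpha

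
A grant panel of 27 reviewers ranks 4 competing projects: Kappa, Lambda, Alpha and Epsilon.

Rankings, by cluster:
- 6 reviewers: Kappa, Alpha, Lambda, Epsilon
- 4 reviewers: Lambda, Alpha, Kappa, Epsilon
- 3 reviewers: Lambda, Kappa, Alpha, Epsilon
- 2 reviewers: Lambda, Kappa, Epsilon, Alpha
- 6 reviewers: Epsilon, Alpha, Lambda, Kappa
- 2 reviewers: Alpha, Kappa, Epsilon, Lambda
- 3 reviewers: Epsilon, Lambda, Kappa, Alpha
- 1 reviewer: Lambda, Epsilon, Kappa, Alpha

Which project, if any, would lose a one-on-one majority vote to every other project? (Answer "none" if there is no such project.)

Pairwise majorities:
Kappa vs Lambda: Kappa preferred on 6+2 = 8 ballots; Lambda wins 19–8.
Kappa vs Alpha: Kappa wins 15–12.
Kappa vs Epsilon: Kappa wins 17–10.
Lambda vs Alpha: Alpha, 14–13.
Lambda vs Epsilon: 6+4+3+2+1 = 16 for Lambda, 11 for Epsilon — Lambda by 16–11.
Alpha vs Epsilon: Alpha, 15–12.
Epsilon loses to every other project — it is the Condorcet loser.

Epsilon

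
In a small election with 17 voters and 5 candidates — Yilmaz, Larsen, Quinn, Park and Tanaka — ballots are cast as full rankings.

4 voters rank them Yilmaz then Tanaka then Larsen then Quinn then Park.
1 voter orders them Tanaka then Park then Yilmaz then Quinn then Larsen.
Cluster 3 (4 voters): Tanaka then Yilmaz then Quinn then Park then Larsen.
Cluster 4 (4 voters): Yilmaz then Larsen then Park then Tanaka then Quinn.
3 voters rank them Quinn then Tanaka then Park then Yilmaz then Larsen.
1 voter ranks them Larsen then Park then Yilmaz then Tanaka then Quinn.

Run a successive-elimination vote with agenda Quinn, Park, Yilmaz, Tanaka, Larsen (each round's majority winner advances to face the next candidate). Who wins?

Yilmaz

Round 1: Quinn vs Park — 11–6, Quinn advances.
Round 2: Quinn vs Yilmaz — 3–14, Yilmaz advances.
Round 3: Yilmaz vs Tanaka — 9–8, Yilmaz advances.
Round 4: Yilmaz vs Larsen — 16–1, Yilmaz advances.
Yilmaz survives the agenda.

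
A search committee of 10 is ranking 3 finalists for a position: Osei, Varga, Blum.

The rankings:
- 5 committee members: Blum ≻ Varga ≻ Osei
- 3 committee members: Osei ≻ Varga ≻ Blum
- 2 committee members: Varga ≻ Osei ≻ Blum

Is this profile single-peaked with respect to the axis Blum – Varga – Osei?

yes

Axis positions: Blum=1, Varga=2, Osei=3.
Type 1 (peak Blum at position 1): ranking walks positions 1-2-3, expanding outward from the peak — single-peaked.
Type 2 (peak Osei at position 3): ranking walks positions 3-2-1, expanding outward from the peak — single-peaked.
Type 3 (peak Varga at position 2): ranking walks positions 2-3-1, expanding outward from the peak — single-peaked.
Every ranking is single-peaked on this axis.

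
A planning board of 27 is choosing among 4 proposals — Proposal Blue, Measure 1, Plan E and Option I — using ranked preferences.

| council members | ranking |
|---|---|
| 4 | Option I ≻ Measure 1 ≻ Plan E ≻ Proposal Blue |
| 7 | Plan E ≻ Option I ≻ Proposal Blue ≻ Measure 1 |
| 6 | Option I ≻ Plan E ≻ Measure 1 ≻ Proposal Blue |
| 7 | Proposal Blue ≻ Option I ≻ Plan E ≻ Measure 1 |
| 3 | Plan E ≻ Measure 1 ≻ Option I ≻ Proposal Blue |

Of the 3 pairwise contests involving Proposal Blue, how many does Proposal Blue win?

Proposal Blue against each rival (27 council members):
Proposal Blue vs Measure 1: Proposal Blue preferred on 7+7 = 14 ballots; Proposal Blue wins 14–13.
Proposal Blue vs Plan E: Plan E wins 20–7.
Proposal Blue–Option I: Option I 20–7.
Proposal Blue beats Measure 1; loses to Plan E, Option I — 1 pairwise win.

1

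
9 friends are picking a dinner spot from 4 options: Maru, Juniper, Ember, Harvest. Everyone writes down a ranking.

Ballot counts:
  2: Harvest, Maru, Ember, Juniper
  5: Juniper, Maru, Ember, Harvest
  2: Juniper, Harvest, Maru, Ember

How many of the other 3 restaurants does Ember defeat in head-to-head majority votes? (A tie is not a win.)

Ember against each rival (9 friends):
Ember vs Maru: 0 for Ember, 9 for Maru — Maru by 9–0.
Ember vs Juniper: 2 to 7, Juniper.
Ember–Harvest: Ember 5–4.
Ember beats Harvest; loses to Maru, Juniper — 1 pairwise win.

1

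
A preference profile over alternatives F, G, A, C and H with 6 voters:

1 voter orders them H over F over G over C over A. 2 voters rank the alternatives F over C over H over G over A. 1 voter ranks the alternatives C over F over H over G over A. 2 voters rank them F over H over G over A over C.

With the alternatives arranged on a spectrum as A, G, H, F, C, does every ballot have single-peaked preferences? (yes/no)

Axis positions: A=1, G=2, H=3, F=4, C=5.
Ballot type 1 (peak H at position 3): ranking walks positions 3-4-2-5-1, expanding outward from the peak — single-peaked.
Ballot type 2 (peak F at position 4): ranking walks positions 4-5-3-2-1, expanding outward from the peak — single-peaked.
Ballot type 3 (peak C at position 5): ranking walks positions 5-4-3-2-1, expanding outward from the peak — single-peaked.
Ballot type 4 (peak F at position 4): ranking walks positions 4-3-2-1-5, expanding outward from the peak — single-peaked.
Every ranking is single-peaked on this axis.

yes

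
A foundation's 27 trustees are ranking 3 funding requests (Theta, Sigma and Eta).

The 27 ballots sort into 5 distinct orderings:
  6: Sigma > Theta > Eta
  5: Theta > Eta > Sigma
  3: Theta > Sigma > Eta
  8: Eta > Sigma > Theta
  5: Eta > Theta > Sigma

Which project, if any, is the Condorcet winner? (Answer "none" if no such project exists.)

Pairwise majorities:
Theta vs Sigma: Sigma wins 14–13.
Theta vs Eta: Theta, 14–13.
Sigma vs Eta: Eta, 18–9.
Each project drops at least one matchup (Theta loses to Sigma; Sigma loses to Eta; Eta loses to Theta); the cycle Theta beats Eta beats Sigma beats Theta rules out a Condorcet winner.

none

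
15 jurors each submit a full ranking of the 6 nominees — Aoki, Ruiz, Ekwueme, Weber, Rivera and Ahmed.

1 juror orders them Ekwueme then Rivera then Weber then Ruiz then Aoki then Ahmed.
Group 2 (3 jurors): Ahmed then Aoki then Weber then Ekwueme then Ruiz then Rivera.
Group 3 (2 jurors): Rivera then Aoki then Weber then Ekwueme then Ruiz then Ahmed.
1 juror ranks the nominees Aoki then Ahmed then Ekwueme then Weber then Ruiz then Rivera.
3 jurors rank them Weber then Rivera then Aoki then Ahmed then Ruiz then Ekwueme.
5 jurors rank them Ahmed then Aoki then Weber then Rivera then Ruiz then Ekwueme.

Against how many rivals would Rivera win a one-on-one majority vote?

2

Rivera against each rival (15 jurors):
Rivera vs Aoki: 1+2+3 = 6 for Rivera, 9 for Aoki — Aoki by 9–6.
Rivera vs Ruiz: Rivera preferred on 1+2+3+5 = 11 ballots; Rivera wins 11–4.
Rivera vs Ekwueme: Rivera, 10–5.
Rivera vs Weber: Weber, 12–3.
Rivera vs Ahmed: 1+2+3 = 6 for Rivera, 9 for Ahmed — Ahmed by 9–6.
Rivera beats Ruiz, Ekwueme; loses to Aoki, Weber, Ahmed — 2 pairwise wins.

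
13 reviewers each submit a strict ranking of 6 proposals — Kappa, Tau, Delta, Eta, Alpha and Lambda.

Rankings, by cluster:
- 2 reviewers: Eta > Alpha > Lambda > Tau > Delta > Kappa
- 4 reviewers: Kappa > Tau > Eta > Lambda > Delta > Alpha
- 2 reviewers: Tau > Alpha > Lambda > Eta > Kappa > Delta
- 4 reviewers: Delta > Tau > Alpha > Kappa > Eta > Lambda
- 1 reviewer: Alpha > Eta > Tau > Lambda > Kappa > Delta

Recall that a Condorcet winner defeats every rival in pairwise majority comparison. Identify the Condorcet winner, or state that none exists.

Tau

Head-to-head results (13 reviewers):
Kappa vs Tau: Tau wins 9–4.
Kappa vs Delta: Kappa, 7–6.
Kappa–Eta: Kappa 8–5.
Kappa vs Alpha: Alpha wins 9–4.
Kappa vs Lambda: Kappa wins 8–5.
Tau–Delta: Tau 9–4.
Tau vs Eta: Tau wins 10–3.
Tau–Alpha: Tau 10–3.
Tau–Lambda: Tau 11–2.
Delta–Eta: Eta 9–4.
Delta vs Alpha: Delta wins 8–5.
Delta vs Lambda: Lambda wins 9–4.
Eta vs Alpha: Alpha wins 7–6.
Eta vs Lambda: Eta wins 11–2.
Alpha vs Lambda: Alpha, 9–4.
Tau defeats every rival head-to-head and is the Condorcet winner.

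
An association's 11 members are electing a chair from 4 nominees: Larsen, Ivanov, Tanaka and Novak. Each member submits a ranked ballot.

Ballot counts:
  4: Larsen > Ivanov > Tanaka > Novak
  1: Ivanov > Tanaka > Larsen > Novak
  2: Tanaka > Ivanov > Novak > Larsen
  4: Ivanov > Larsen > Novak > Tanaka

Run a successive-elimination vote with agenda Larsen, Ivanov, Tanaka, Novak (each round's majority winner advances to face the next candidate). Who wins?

Ivanov

Round 1: Larsen vs Ivanov — 4–7, Ivanov advances.
Round 2: Ivanov vs Tanaka — 9–2, Ivanov advances.
Round 3: Ivanov vs Novak — 11–0, Ivanov advances.
Ivanov survives the agenda.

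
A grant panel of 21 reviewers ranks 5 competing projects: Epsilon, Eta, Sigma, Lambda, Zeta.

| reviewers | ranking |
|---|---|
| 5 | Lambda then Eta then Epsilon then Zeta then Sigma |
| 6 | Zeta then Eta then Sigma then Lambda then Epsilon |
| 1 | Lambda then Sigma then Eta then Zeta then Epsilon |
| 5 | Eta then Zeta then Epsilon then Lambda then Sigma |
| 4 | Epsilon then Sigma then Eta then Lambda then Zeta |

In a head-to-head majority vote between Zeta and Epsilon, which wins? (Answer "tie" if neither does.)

Ballots ranking Zeta above Epsilon: 6 + 1 + 5 = 12.
Ballots ranking Epsilon above Zeta: 21 − 12 = 9.
Zeta wins the head-to-head 12–9.

Zeta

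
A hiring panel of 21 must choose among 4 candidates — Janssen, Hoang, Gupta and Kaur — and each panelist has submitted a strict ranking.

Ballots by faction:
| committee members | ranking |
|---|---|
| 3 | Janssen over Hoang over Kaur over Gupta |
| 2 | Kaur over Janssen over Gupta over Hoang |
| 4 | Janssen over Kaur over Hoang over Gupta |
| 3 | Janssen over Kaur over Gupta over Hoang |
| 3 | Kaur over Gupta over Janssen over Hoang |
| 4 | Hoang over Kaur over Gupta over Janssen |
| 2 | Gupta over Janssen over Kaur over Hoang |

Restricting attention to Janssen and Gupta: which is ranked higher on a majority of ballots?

Ballots ranking Janssen above Gupta: 3 + 2 + 4 + 3 = 12.
Ballots ranking Gupta above Janssen: 21 − 12 = 9.
Janssen wins the head-to-head 12–9.

Janssen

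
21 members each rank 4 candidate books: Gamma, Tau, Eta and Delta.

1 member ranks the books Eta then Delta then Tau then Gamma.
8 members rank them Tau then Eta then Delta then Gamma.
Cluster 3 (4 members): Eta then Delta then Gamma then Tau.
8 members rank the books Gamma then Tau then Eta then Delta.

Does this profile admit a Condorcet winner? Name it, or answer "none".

Check each pair by majority over 21 ballots:
Gamma vs Tau: Gamma, 12–9.
Gamma–Eta: Eta 13–8.
Gamma–Delta: Delta 13–8.
Tau vs Eta: Tau, 16–5.
Tau vs Delta: Tau wins 16–5.
Eta vs Delta: Eta wins 21–0.
No book is unbeaten: Gamma loses to Eta; Tau loses to Gamma; Eta loses to Tau; Delta loses to Tau. In particular Gamma → Tau → Eta → Gamma is a majority cycle — no Condorcet winner exists.

none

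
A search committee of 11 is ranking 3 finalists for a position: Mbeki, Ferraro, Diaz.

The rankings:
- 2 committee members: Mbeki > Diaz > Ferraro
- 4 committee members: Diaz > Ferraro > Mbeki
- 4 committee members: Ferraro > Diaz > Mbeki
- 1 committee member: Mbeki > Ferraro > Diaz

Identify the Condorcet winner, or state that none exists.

Head-to-head results (11 committee members):
Mbeki vs Ferraro: Ferraro wins 8–3.
Mbeki vs Diaz: 2+1 = 3 for Mbeki, 8 for Diaz — Diaz by 8–3.
Ferraro vs Diaz: Diaz, 6–5.
Diaz defeats every rival head-to-head and is the Condorcet winner.

Diaz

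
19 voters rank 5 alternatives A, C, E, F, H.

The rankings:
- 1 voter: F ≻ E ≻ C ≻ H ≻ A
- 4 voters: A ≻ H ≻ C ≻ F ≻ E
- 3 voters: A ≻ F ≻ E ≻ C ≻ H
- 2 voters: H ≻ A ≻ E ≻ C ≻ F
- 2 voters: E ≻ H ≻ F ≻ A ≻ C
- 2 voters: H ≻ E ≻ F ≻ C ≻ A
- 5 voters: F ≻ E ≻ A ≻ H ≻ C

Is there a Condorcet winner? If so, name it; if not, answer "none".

none

Check each pair by majority over 19 ballots:
A vs C: A preferred on 4+3+2+2+5 = 16 ballots; A wins 16–3.
A vs E: A is ranked higher on 4+3+2 = 9 ballots, E on 10. E wins 10–9.
A vs F: A is ranked higher on 4+3+2 = 9 ballots, F on 10. F wins 10–9.
A vs H: A is ranked higher on 4+3+5 = 12 ballots, H on 7. A wins 12–7.
C vs E: C preferred on 4 ballots; E wins 15–4.
C vs F: C is ranked higher on 4+2 = 6 ballots, F on 13. F wins 13–6.
C vs H: 1+3 = 4 for C, 15 for H — H by 15–4.
E vs F: 6 to 13, F.
E vs H: E preferred on 1+3+2+5 = 11 ballots; E wins 11–8.
F vs H: 9 to 10, H.
No alternative is unbeaten: A loses to E; C loses to A; E loses to F; F loses to H; H loses to A. In particular A → H → F → A is a majority cycle — no Condorcet winner exists.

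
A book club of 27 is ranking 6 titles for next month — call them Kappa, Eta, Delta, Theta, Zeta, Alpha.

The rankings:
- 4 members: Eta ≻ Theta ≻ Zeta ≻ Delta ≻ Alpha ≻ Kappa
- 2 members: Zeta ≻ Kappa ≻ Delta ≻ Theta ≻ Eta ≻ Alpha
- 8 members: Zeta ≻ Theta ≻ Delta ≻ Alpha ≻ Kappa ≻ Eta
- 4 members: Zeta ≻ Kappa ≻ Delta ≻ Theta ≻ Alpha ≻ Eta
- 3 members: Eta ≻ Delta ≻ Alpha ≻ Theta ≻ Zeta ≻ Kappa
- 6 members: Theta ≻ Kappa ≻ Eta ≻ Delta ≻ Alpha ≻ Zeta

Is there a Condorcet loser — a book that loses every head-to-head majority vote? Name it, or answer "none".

none

Head-to-head results (27 members):
Kappa vs Eta: 2+8+4+6 = 20 for Kappa, 7 for Eta — Kappa by 20–7.
Kappa vs Delta: Kappa preferred on 2+4+6 = 12 ballots; Delta wins 15–12.
Kappa vs Theta: Kappa preferred on 2+4 = 6 ballots; Theta wins 21–6.
Kappa vs Zeta: Kappa preferred on 6 ballots; Zeta wins 21–6.
Kappa vs Alpha: Kappa is ranked higher on 2+4+6 = 12 ballots, Alpha on 15. Alpha wins 15–12.
Eta–Delta: Delta 14–13.
Eta vs Theta: Theta wins 20–7.
Eta vs Zeta: Zeta wins 14–13.
Eta–Alpha: Eta 15–12.
Delta–Theta: Theta 18–9.
Delta vs Zeta: Delta preferred on 3+6 = 9 ballots; Zeta wins 18–9.
Delta vs Alpha: Delta is ranked higher on 4+2+8+4+3+6 = 27 ballots, Alpha on 0. Delta wins 27–0.
Theta vs Zeta: Zeta wins 14–13.
Theta vs Alpha: Theta wins 24–3.
Zeta vs Alpha: Zeta wins 18–9.
Each book has at least one pairwise win (Kappa beats Eta; Eta beats Alpha; Delta beats Kappa; Theta beats Kappa; Zeta beats Kappa; Alpha beats Kappa) — no Condorcet loser.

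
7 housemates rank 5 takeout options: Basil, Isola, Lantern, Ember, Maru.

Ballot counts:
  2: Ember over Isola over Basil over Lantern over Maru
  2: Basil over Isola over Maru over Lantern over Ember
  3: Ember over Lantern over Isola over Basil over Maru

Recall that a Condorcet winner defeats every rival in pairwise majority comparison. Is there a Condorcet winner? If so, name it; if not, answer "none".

Head-to-head results (7 friends):
Basil vs Isola: 2 for Basil, 5 for Isola — Isola by 5–2.
Basil vs Lantern: Basil is ranked higher on 2+2 = 4 ballots, Lantern on 3. Basil wins 4–3.
Basil vs Ember: 2 for Basil, 5 for Ember — Ember by 5–2.
Basil vs Maru: 2+2+3 = 7 for Basil, 0 for Maru — Basil by 7–0.
Isola vs Lantern: Isola preferred on 2+2 = 4 ballots; Isola wins 4–3.
Isola vs Ember: 2 to 5, Ember.
Isola vs Maru: 2+2+3 = 7 for Isola, 0 for Maru — Isola by 7–0.
Lantern vs Ember: 2 for Lantern, 5 for Ember — Ember by 5–2.
Lantern vs Maru: Lantern is ranked higher on 2+3 = 5 ballots, Maru on 2. Lantern wins 5–2.
Ember vs Maru: 5 to 2, Ember.
Ember beats each of Basil, Isola, Lantern, Maru — Ember is the Condorcet winner.

Ember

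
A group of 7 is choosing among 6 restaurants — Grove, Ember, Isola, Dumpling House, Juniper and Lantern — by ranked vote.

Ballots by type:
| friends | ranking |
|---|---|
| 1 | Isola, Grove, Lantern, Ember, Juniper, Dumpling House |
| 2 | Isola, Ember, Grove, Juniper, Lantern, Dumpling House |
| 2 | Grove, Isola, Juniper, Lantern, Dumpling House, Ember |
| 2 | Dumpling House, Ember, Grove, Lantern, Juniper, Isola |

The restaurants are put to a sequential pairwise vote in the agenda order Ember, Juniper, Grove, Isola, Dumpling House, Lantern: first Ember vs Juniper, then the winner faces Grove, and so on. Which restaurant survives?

Round 1: Ember vs Juniper — 5–2, Ember advances.
Round 2: Ember vs Grove — 4–3, Ember advances.
Round 3: Ember vs Isola — 2–5, Isola advances.
Round 4: Isola vs Dumpling House — 5–2, Isola advances.
Round 5: Isola vs Lantern — 5–2, Isola advances.
Isola survives the agenda.

Isola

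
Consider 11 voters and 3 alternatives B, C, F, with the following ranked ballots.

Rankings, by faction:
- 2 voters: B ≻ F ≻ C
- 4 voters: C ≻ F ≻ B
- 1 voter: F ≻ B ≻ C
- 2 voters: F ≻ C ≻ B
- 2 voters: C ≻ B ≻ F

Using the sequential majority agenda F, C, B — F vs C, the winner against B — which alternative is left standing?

C

Round 1: F vs C — 5–6, C advances.
Round 2: C vs B — 8–3, C advances.
C survives the agenda.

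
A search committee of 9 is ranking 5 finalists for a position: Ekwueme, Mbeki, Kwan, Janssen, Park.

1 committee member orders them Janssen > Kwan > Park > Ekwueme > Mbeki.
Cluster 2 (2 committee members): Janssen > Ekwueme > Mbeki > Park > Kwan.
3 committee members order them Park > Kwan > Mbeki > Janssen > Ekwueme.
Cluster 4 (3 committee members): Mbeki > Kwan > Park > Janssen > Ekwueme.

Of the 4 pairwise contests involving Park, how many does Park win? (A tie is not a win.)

Park against each rival (9 committee members):
Park vs Ekwueme: Park, 7–2.
Park vs Mbeki: Mbeki wins 5–4.
Park–Kwan: Park 5–4.
Park vs Janssen: 6 to 3, Park.
Park beats Ekwueme, Kwan, Janssen; loses to Mbeki — 3 pairwise wins.

3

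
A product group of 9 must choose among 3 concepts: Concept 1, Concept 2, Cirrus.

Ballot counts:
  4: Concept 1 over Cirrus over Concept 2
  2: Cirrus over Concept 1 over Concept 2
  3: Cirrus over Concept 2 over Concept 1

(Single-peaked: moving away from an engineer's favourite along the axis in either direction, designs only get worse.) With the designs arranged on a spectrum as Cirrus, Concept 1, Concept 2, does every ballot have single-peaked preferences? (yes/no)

Axis positions: Cirrus=1, Concept 1=2, Concept 2=3.
Ballot type 1 (peak Concept 1 at position 2): ranking walks positions 2-1-3, expanding outward from the peak — single-peaked.
Ballot type 2 (peak Cirrus at position 1): ranking walks positions 1-2-3, expanding outward from the peak — single-peaked.
Ballot type 3: ranking walks positions 1-3-2; Concept 2 is ranked above Concept 1 even though Concept 1 lies between Concept 2 and the peak Cirrus on the axis — preferences dip and rise again. Not single-peaked.
Ballot type 3 violates single-peakedness, so the profile is not single-peaked on this axis.

no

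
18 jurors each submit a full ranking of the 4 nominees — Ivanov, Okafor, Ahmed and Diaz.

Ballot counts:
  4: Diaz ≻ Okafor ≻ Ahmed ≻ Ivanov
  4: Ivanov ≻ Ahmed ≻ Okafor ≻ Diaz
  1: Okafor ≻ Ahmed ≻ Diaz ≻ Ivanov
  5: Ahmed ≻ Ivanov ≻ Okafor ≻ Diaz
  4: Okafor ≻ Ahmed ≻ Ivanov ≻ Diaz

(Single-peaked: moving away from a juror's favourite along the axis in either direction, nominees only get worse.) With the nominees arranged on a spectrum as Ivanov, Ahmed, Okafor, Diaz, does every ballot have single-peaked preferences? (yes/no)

Axis positions: Ivanov=1, Ahmed=2, Okafor=3, Diaz=4.
Ballot type 1 (peak Diaz at position 4): ranking walks positions 4-3-2-1, expanding outward from the peak — single-peaked.
Ballot type 2 (peak Ivanov at position 1): ranking walks positions 1-2-3-4, expanding outward from the peak — single-peaked.
Ballot type 3 (peak Okafor at position 3): ranking walks positions 3-2-4-1, expanding outward from the peak — single-peaked.
Ballot type 4 (peak Ahmed at position 2): ranking walks positions 2-1-3-4, expanding outward from the peak — single-peaked.
Ballot type 5 (peak Okafor at position 3): ranking walks positions 3-2-1-4, expanding outward from the peak — single-peaked.
Every ranking is single-peaked on this axis.

yes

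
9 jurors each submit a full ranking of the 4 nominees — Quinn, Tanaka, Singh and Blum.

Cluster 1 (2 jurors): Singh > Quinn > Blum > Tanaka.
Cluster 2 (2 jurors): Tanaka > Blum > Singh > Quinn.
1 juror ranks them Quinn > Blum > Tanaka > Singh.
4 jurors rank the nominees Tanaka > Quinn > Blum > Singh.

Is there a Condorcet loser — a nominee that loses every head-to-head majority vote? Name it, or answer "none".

Head-to-head results (9 jurors):
Quinn vs Tanaka: 2+1 = 3 for Quinn, 6 for Tanaka — Tanaka by 6–3.
Quinn vs Singh: 5 to 4, Quinn.
Quinn vs Blum: Quinn preferred on 2+1+4 = 7 ballots; Quinn wins 7–2.
Tanaka vs Singh: Tanaka preferred on 2+1+4 = 7 ballots; Tanaka wins 7–2.
Tanaka vs Blum: 6 to 3, Tanaka.
Singh–Blum: Blum 7–2.
Only Singh has no wins; Singh is the Condorcet loser.

Singh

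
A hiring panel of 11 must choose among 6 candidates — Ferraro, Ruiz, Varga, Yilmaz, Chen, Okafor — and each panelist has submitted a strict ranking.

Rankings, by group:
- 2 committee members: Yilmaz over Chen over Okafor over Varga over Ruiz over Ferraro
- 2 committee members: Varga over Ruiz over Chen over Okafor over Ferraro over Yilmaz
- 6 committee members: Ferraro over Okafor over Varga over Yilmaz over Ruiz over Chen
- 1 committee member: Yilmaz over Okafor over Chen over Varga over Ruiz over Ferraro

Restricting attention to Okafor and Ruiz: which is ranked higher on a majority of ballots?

Ballots ranking Okafor above Ruiz: 2 + 6 + 1 = 9.
Ballots ranking Ruiz above Okafor: 11 − 9 = 2.
Okafor wins the head-to-head 9–2.

Okafor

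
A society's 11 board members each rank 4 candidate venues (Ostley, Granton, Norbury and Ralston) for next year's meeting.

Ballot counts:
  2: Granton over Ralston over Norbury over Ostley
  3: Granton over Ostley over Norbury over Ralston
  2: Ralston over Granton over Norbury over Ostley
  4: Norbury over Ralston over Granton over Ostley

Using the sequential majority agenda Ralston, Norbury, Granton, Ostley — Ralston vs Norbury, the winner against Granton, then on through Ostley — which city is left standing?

Granton

Round 1: Ralston vs Norbury — 4–7, Norbury advances.
Round 2: Norbury vs Granton — 4–7, Granton advances.
Round 3: Granton vs Ostley — 11–0, Granton advances.
The agenda winner is Granton.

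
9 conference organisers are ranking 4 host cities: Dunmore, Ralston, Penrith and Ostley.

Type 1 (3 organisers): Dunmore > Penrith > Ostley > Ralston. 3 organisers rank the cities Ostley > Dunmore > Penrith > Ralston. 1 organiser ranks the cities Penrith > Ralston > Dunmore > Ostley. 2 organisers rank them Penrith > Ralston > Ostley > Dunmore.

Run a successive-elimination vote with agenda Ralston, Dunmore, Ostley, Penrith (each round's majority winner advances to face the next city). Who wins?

Round 1: Ralston vs Dunmore — 3–6, Dunmore advances.
Round 2: Dunmore vs Ostley — 4–5, Ostley advances.
Round 3: Ostley vs Penrith — 3–6, Penrith advances.
The agenda winner is Penrith.

Penrith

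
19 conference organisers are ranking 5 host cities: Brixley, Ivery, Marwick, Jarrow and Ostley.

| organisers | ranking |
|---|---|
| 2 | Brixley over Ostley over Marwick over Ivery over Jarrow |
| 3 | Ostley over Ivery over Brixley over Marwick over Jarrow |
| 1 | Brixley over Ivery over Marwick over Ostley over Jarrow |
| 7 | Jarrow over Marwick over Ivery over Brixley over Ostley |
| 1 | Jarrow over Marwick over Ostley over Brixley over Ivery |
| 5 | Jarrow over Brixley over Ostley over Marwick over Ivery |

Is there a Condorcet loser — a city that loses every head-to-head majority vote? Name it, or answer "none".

Pairwise majorities:
Brixley vs Ivery: Brixley is ranked higher on 2+1+1+5 = 9 ballots, Ivery on 10. Ivery wins 10–9.
Brixley vs Marwick: Brixley wins 11–8.
Brixley–Jarrow: Jarrow 13–6.
Brixley vs Ostley: Brixley wins 15–4.
Ivery vs Marwick: 3+1 = 4 for Ivery, 15 for Marwick — Marwick by 15–4.
Ivery vs Jarrow: Jarrow, 13–6.
Ivery vs Ostley: Ostley wins 11–8.
Marwick–Jarrow: Jarrow 13–6.
Marwick vs Ostley: Ostley, 10–9.
Jarrow vs Ostley: Jarrow preferred on 7+1+5 = 13 ballots; Jarrow wins 13–6.
Every city wins at least one matchup (Brixley beats Marwick; Ivery beats Brixley; Marwick beats Ivery; Jarrow beats Brixley; Ostley beats Ivery), so there is no Condorcet loser.

none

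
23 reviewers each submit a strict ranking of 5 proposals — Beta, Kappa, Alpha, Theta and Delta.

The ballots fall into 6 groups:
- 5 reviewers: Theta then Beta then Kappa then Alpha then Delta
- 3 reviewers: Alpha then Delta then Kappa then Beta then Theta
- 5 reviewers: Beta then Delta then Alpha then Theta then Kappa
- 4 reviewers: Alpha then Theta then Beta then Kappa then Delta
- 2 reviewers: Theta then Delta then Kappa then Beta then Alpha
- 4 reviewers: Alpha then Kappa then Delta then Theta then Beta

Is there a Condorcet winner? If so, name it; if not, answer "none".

Check each pair by majority over 23 ballots:
Beta vs Kappa: 5+5+4 = 14 for Beta, 9 for Kappa — Beta by 14–9.
Beta vs Alpha: 5+5+2 = 12 for Beta, 11 for Alpha — Beta by 12–11.
Beta vs Theta: 8 to 15, Theta.
Beta vs Delta: Beta preferred on 5+5+4 = 14 ballots; Beta wins 14–9.
Kappa vs Alpha: 7 to 16, Alpha.
Kappa vs Theta: 3+4 = 7 for Kappa, 16 for Theta — Theta by 16–7.
Kappa vs Delta: Kappa is ranked higher on 5+4+4 = 13 ballots, Delta on 10. Kappa wins 13–10.
Alpha vs Theta: 3+5+4+4 = 16 for Alpha, 7 for Theta — Alpha by 16–7.
Alpha vs Delta: Alpha is ranked higher on 5+3+4+4 = 16 ballots, Delta on 7. Alpha wins 16–7.
Theta vs Delta: Theta preferred on 5+4+2 = 11 ballots; Delta wins 12–11.
No project is unbeaten: Beta loses to Theta; Kappa loses to Beta; Alpha loses to Beta; Theta loses to Alpha; Delta loses to Beta. In particular Beta beats Alpha beats Theta beats Beta is a majority cycle — no Condorcet winner exists.

none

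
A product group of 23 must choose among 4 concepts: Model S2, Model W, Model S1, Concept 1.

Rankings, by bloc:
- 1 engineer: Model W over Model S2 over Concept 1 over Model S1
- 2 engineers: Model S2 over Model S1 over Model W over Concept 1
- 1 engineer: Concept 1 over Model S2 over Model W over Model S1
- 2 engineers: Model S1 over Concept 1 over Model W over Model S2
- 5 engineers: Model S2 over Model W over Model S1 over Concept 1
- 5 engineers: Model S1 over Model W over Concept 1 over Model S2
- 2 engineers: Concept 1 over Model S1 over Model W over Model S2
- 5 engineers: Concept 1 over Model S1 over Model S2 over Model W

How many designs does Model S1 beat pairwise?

3

Model S1 against each rival (23 engineers):
Model S1 vs Model S2: 14 to 9, Model S1.
Model S1 vs Model W: Model S1 preferred on 2+2+5+2+5 = 16 ballots; Model S1 wins 16–7.
Model S1 vs Concept 1: Model S1 is ranked higher on 2+2+5+5 = 14 ballots, Concept 1 on 9. Model S1 wins 14–9.
Model S1 beats Model S2, Model W, Concept 1 — 3 pairwise wins.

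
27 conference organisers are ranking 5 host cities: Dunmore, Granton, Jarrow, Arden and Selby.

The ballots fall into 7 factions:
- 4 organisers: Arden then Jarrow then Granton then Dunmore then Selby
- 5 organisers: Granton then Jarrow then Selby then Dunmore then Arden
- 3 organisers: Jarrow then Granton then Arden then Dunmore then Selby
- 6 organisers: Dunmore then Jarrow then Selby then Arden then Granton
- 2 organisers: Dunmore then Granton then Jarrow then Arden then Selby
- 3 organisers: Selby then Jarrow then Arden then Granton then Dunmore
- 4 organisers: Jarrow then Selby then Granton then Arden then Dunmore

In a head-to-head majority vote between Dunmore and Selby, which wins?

Ballots ranking Dunmore above Selby: 4 + 3 + 6 + 2 = 15.
Ballots ranking Selby above Dunmore: 27 − 15 = 12.
Dunmore wins the head-to-head 15–12.

Dunmore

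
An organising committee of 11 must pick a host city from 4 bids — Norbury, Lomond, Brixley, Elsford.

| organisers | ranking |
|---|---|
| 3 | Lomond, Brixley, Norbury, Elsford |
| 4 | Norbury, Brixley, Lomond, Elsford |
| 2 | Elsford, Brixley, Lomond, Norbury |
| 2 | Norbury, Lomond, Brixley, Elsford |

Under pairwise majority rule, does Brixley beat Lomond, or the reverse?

Brixley

Ballots ranking Brixley above Lomond: 4 + 2 = 6.
Ballots ranking Lomond above Brixley: 11 − 6 = 5.
Brixley wins the head-to-head 6–5.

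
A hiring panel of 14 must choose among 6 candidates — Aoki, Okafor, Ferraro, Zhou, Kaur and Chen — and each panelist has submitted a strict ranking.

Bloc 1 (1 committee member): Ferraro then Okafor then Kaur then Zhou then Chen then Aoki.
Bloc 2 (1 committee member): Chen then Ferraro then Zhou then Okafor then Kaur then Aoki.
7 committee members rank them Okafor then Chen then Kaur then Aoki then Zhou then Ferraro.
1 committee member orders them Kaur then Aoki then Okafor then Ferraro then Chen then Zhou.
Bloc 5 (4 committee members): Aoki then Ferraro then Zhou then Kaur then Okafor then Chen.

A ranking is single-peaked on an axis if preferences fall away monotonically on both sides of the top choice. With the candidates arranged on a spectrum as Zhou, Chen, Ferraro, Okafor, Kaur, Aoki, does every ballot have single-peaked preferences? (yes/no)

Axis positions: Zhou=1, Chen=2, Ferraro=3, Okafor=4, Kaur=5, Aoki=6.
Bloc 1: ranking walks positions 3-4-5-1-2-6; Zhou is ranked above Chen even though Chen lies between Zhou and the peak Ferraro on the axis — preferences dip and rise again. Not single-peaked.
Bloc 2 (peak Chen at position 2): ranking walks positions 2-3-1-4-5-6, expanding outward from the peak — single-peaked.
Bloc 3: ranking walks positions 4-2-5-6-1-3; Chen is ranked above Ferraro even though Ferraro lies between Chen and the peak Okafor on the axis — preferences dip and rise again. Not single-peaked.
Bloc 4 (peak Kaur at position 5): ranking walks positions 5-6-4-3-2-1, expanding outward from the peak — single-peaked.
Bloc 5: ranking walks positions 6-3-1-5-4-2; Ferraro is ranked above Kaur even though Kaur lies between Ferraro and the peak Aoki on the axis — preferences dip and rise again. Not single-peaked.
Bloc 1 violates single-peakedness, so the profile is not single-peaked on this axis.

no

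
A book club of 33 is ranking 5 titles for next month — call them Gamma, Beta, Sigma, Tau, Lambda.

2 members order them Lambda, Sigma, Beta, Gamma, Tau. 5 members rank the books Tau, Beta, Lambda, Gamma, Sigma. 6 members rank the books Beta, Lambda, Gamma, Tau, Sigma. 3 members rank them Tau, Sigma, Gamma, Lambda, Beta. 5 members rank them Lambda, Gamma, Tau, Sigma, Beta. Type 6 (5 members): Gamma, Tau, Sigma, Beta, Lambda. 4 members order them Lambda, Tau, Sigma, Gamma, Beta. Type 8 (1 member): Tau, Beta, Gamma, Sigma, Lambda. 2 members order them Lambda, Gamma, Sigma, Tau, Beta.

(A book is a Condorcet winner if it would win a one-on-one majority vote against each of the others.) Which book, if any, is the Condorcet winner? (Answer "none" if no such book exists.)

none

Check each pair by majority over 33 ballots:
Gamma vs Beta: Gamma preferred on 3+5+5+4+2 = 19 ballots; Gamma wins 19–14.
Gamma vs Sigma: 24 to 9, Gamma.
Gamma vs Tau: Gamma is ranked higher on 2+6+5+5+2 = 20 ballots, Tau on 13. Gamma wins 20–13.
Gamma vs Lambda: Gamma is ranked higher on 3+5+1 = 9 ballots, Lambda on 24. Lambda wins 24–9.
Beta vs Sigma: 5+6+1 = 12 for Beta, 21 for Sigma — Sigma by 21–12.
Beta vs Tau: Beta is ranked higher on 2+6 = 8 ballots, Tau on 25. Tau wins 25–8.
Beta vs Lambda: Beta preferred on 5+6+5+1 = 17 ballots; Beta wins 17–16.
Sigma vs Tau: Sigma is ranked higher on 2+2 = 4 ballots, Tau on 29. Tau wins 29–4.
Sigma vs Lambda: Sigma is ranked higher on 3+5+1 = 9 ballots, Lambda on 24. Lambda wins 24–9.
Tau vs Lambda: 14 to 19, Lambda.
Every book loses at least once (Gamma loses to Lambda; Beta loses to Gamma; Sigma loses to Gamma; Tau loses to Gamma; Lambda loses to Beta). The majority relation contains the cycle Gamma > Beta > Lambda > Gamma, so there is no Condorcet winner.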